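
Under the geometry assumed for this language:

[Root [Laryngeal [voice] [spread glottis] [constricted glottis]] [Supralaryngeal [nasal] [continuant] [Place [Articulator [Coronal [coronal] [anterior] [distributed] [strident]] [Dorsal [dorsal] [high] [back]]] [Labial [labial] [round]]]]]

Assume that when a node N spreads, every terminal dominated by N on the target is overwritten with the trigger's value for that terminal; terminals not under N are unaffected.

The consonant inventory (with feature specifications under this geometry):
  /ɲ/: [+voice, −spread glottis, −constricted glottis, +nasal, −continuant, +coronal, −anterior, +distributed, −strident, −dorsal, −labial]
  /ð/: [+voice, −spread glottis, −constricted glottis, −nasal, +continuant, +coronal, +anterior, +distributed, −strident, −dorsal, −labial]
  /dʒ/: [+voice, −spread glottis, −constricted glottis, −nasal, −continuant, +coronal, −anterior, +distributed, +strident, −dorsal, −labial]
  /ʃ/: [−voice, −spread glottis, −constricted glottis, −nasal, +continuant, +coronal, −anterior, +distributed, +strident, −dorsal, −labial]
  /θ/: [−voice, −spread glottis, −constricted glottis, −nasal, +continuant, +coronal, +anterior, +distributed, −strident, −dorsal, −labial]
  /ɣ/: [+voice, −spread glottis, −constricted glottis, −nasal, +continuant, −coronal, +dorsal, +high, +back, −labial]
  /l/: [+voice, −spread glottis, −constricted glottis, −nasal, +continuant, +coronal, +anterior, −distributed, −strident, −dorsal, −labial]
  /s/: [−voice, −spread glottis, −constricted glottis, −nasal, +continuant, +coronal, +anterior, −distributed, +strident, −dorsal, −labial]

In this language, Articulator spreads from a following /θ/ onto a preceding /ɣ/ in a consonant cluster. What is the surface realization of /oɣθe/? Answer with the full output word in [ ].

Articulator immediately or transitively dominates [coronal], [anterior], [distributed], [strident], [dorsal], [high], [back].
The target acquires /θ/'s values for everything under Articulator — [+coronal], [+anterior], [+distributed], [−strident], [−dorsal] — while keeping its own [voice], [spread glottis], [constricted glottis], ….
The resulting bundle matches /ð/ in the inventory; substituting it for /ɣ/ gives [oðθe].

[oðθe]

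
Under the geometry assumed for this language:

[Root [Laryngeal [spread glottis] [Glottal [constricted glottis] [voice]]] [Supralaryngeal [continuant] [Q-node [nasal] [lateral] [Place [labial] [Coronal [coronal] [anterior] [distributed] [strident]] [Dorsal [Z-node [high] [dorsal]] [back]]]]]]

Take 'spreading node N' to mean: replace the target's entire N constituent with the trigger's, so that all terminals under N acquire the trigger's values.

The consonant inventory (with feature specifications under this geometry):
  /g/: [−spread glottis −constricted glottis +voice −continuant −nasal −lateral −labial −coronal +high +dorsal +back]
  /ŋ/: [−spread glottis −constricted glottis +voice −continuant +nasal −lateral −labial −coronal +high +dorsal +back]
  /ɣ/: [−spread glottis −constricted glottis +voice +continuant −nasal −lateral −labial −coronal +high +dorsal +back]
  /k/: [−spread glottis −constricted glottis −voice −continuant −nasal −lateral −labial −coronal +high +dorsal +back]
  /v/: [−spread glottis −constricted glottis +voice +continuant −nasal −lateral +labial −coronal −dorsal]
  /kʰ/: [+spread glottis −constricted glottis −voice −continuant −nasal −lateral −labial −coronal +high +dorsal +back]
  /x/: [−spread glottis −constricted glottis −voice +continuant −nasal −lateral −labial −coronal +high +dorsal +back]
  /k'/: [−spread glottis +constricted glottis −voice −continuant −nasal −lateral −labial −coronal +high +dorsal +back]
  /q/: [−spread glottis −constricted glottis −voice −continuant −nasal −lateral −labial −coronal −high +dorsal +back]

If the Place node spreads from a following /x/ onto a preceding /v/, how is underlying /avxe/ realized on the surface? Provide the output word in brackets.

Terminals under Place in this geometry: [labial], [coronal], [anterior], [distributed], [strident], [high], [dorsal], [back].
After delinking /v/'s Place and linking /x/'s, the affected terminals become [−labial], [−coronal], [+high], [+dorsal], [+back]; [spread glottis], [constricted glottis], [voice], … (outside Place) are retained from /v/.
Among the inventory, only /ɣ/ has exactly this specification, giving the surface form [aɣxe].

[aɣxe]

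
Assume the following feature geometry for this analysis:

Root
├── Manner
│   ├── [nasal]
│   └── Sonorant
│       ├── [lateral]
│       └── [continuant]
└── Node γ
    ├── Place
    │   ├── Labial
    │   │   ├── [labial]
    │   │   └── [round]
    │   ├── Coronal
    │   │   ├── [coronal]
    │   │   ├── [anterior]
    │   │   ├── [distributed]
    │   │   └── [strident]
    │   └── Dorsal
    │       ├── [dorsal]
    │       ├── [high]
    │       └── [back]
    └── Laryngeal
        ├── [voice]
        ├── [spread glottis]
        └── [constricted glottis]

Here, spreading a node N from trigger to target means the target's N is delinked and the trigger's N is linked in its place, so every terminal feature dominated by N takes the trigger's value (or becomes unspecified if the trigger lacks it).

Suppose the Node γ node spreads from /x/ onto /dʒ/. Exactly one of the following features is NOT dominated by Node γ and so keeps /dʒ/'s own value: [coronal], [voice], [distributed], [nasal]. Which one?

[nasal]

Node γ dominates exactly [labial], [round], [coronal], [anterior], [distributed], [strident], [dorsal], [high], [back], [voice], [spread glottis], [constricted glottis].
Of the listed options, [voice], [distributed], [coronal] are among these and would be overwritten by spreading Node γ.
But [nasal] is a dependent of Manner, outside Node γ; it is therefore untouched by the spreading.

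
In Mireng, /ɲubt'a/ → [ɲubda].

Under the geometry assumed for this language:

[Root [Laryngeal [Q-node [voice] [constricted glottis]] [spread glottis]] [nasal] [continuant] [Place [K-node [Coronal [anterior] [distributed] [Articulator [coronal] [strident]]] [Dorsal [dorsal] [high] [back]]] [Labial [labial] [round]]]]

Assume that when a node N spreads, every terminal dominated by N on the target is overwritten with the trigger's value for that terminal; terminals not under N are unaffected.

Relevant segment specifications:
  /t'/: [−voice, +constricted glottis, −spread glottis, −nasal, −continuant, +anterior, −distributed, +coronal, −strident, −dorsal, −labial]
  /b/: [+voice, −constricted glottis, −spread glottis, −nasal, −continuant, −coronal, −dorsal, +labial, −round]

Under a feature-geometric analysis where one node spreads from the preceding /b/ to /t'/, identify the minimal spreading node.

Q-node

The alternation /t'/ → [d] changes [voice], [constricted glottis] and nothing else.
In this geometry the lowest node dominating all of them is Q-node: every daughter of Q-node dominates only a proper subset, so no lower node suffices.
If Q-node spreads, every terminal under it takes /b/'s value, producing [d] as observed.
[coronal], [labial] stay as in /t'/ although /b/ differs there, so no node dominating them spread; among the remaining candidates Q-node is the lowest that derives the output.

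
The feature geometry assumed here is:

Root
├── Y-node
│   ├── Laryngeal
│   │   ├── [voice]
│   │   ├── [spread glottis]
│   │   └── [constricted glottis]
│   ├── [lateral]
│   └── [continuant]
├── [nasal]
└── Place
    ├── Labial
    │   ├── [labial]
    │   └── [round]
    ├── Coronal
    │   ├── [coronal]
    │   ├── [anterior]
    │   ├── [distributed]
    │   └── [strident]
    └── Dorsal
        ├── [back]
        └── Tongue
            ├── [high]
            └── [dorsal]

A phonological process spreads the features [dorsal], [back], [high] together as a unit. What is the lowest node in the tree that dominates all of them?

[dorsal] is immediately dominated by Tongue.
[back] is immediately dominated by Dorsal.
[high] is immediately dominated by Tongue.
The lowest node appearing on every path is Dorsal; each proper daughter of Dorsal fails to dominate at least one of the listed features.

Dorsal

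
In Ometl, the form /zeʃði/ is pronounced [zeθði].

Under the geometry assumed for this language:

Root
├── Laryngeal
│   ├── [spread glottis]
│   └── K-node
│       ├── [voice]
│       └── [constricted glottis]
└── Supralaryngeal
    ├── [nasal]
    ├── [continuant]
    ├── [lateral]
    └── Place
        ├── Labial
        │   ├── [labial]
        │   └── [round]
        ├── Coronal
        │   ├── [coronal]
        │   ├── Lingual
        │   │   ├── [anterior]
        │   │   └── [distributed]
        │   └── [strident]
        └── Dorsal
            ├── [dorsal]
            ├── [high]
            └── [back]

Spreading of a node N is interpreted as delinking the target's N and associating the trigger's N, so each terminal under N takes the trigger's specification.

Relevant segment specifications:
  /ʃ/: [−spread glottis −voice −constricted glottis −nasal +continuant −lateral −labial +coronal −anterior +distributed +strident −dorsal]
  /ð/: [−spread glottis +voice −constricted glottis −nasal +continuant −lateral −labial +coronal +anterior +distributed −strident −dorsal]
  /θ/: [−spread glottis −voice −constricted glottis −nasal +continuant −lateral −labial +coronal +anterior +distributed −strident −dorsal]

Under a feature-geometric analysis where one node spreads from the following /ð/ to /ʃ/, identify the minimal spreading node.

/ʃ/ and [θ] differ in [anterior], [strident]; every other specified feature is identical.
The smallest constituent containing every changed terminal is Coronal — each of its daughters lacks at least one of the affected features.
Spreading Coronal from /ð/ overwrites each of those terminals with /ð/'s values, yielding exactly [θ].
[voice], a feature on which the two segments disagree outside Coronal, is unchanged — nothing dominating it spread, and Coronal is the minimal sufficient constituent.

Coronal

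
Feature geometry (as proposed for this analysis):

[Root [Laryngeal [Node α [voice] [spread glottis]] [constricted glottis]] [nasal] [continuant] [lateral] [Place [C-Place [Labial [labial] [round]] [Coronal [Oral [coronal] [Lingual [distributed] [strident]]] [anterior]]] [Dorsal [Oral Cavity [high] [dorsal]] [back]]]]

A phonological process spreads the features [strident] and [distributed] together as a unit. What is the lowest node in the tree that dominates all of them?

[strident] lies under Lingual (below Place).
[distributed]: Root / Place / C-Place / Coronal / Oral / Lingual / [distributed].
These paths first converge at Lingual; no daughter of Lingual dominates all 2 features, so Lingual is the minimal constituent.

Lingual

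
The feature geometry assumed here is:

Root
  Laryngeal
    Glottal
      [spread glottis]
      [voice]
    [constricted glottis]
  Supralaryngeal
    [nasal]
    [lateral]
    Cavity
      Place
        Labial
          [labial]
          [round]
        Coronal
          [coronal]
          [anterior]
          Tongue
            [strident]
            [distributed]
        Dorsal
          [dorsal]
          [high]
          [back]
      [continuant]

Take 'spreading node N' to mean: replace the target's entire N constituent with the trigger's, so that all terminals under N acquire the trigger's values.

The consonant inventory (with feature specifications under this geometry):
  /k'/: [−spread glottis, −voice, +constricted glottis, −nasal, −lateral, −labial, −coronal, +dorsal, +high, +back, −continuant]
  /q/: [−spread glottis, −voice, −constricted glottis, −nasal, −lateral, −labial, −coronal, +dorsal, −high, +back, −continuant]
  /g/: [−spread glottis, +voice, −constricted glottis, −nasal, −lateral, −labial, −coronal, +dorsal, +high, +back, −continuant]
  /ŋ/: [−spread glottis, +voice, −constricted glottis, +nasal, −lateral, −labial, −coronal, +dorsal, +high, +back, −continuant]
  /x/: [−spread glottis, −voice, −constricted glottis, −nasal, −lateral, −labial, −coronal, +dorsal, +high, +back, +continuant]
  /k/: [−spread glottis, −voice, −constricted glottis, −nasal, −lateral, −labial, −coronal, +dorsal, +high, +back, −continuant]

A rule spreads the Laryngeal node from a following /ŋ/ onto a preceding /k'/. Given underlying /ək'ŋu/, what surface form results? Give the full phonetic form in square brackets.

Terminals under Laryngeal in this geometry: [spread glottis], [voice], [constricted glottis].
The target acquires /ŋ/'s values for everything under Laryngeal — [−spread glottis], [+voice], [−constricted glottis] — while keeping its own [nasal], [lateral], [labial], ….
Among the inventory, only /g/ has exactly this specification, giving the surface form [əgŋu].

[əgŋu]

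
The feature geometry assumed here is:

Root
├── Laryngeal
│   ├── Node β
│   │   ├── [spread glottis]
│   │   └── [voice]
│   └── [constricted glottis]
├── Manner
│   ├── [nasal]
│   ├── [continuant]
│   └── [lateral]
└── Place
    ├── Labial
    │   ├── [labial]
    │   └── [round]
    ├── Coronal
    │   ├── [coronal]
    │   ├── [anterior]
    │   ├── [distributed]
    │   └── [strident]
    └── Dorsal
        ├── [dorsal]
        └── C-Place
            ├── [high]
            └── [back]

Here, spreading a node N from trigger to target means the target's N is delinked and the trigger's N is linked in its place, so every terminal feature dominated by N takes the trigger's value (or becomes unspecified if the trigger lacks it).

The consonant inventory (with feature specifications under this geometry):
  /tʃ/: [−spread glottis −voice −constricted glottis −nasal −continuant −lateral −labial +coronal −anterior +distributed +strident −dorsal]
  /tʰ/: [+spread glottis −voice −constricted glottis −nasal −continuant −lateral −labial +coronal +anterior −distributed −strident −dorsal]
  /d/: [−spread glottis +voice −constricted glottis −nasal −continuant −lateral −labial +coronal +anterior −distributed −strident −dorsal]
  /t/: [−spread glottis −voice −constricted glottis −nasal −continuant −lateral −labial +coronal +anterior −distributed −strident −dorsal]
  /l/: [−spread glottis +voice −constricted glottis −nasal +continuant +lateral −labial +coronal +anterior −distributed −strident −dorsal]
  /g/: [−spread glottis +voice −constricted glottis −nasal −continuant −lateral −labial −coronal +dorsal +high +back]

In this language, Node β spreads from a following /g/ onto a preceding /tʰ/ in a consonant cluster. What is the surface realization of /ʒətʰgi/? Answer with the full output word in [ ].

[ʒədgi]

The Node β node dominates the terminals [spread glottis], [voice].
After delinking /tʰ/'s Node β and linking /g/'s, the affected terminals become [−spread glottis], [+voice]; [constricted glottis], [nasal], [continuant], … (outside Node β) are retained from /tʰ/.
The resulting bundle matches /d/ in the inventory; substituting it for /tʰ/ gives [ʒədgi].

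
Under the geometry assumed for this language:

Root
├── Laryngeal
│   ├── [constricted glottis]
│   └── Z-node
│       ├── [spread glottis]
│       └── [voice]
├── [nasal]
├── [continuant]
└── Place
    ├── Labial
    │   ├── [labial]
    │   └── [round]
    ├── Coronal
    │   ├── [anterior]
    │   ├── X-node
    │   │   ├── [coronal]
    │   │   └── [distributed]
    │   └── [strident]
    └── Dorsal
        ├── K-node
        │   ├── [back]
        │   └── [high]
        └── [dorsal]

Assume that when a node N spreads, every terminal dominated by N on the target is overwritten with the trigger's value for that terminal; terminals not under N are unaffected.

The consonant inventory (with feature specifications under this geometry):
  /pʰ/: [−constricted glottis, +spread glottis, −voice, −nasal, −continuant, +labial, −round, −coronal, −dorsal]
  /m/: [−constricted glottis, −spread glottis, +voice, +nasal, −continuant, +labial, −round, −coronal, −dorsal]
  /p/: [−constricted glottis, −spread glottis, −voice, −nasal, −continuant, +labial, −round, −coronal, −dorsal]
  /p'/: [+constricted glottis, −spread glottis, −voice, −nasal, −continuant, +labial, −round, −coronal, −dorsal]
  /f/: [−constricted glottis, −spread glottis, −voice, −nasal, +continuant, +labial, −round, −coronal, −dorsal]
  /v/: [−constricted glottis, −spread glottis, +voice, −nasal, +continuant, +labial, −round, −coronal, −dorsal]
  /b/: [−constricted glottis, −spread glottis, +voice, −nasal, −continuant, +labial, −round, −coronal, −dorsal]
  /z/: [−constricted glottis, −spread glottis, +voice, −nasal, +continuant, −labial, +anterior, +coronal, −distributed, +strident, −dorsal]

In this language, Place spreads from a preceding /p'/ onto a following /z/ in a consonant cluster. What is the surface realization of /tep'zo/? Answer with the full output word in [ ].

The Place node dominates the terminals [labial], [round], [anterior], [coronal], [distributed], [strident], [back], [high], [dorsal].
After delinking /z/'s Place and linking /p'/'s, the affected terminals become [+labial], [−round], [−coronal], [−dorsal]; [constricted glottis], [spread glottis], [voice], … (outside Place) are retained from /z/.
Among the inventory, only /v/ has exactly this specification, giving the surface form [tep'vo].

[tep'vo]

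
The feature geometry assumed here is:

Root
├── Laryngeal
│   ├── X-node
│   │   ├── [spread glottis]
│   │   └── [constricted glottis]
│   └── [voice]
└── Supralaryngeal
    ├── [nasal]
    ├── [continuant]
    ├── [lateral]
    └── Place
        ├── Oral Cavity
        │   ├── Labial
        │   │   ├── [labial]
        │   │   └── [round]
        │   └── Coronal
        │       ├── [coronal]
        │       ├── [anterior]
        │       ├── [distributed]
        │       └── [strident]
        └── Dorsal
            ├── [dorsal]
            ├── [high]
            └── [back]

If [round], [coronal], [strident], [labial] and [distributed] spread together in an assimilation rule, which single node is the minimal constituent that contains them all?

Oral Cavity

[round] is immediately dominated by Labial.
[coronal] is immediately dominated by Coronal.
[strident] is immediately dominated by Coronal.
[labial] is immediately dominated by Labial.
[distributed] is immediately dominated by Coronal.
The lowest node appearing on every path is Oral Cavity; each proper daughter of Oral Cavity fails to dominate at least one of the listed features.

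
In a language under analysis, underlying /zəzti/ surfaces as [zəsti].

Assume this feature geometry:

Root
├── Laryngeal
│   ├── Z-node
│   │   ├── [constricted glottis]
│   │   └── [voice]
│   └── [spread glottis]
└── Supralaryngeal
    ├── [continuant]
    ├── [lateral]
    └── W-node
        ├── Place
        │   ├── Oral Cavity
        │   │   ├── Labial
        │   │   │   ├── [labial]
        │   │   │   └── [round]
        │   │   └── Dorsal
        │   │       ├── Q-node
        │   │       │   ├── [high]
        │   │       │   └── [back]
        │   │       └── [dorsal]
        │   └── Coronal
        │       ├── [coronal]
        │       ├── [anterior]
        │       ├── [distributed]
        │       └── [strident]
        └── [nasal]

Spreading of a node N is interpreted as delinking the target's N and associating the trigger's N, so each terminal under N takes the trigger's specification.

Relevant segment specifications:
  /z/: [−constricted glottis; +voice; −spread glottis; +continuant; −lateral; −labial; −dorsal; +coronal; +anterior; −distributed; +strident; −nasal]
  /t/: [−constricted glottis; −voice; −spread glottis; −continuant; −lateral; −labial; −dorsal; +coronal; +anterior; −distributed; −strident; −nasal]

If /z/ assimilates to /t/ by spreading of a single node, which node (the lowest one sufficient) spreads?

[voice]

Feature comparison: [voice] differs between /z/ and [s]; the remaining terminals match.
With a single altered terminal, the smallest constituent that could spread is that terminal — [voice].
Features on which the two segments disagree outside [voice], such as [continuant], [strident], are unchanged — nothing dominating them spread, and [voice] is the minimal sufficient constituent.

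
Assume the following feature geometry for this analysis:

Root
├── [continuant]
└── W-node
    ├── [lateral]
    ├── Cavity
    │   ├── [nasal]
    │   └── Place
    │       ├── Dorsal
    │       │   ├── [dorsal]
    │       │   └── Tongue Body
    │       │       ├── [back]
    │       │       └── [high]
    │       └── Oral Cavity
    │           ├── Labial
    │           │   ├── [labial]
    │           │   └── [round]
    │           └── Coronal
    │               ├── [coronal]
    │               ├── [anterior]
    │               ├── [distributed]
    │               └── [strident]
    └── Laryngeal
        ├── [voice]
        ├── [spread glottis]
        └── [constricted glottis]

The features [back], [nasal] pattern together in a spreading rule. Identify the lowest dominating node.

Cavity

[back]: Root / W-node / Cavity / Place / Dorsal / Tongue Body / [back].
[nasal]: Root / W-node / Cavity / [nasal].
The lowest node appearing on every path is Cavity; each proper daughter of Cavity fails to dominate at least one of the listed features.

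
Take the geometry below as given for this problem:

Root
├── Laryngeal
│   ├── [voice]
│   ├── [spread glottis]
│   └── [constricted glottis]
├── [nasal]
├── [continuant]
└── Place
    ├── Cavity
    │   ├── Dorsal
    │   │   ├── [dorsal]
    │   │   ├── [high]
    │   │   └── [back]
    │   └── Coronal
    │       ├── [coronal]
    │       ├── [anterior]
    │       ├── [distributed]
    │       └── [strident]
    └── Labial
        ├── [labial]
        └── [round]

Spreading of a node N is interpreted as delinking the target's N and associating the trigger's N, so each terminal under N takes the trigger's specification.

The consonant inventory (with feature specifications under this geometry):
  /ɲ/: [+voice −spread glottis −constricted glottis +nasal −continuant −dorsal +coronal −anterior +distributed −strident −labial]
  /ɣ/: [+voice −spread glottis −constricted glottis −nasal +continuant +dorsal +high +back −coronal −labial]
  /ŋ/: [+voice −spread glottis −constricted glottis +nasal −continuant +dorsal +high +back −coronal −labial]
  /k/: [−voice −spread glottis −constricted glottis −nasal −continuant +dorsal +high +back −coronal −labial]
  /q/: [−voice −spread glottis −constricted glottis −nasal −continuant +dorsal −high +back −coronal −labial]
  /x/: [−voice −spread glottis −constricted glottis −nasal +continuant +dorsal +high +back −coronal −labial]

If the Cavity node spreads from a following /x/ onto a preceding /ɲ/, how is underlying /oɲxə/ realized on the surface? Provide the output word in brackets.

[oŋxə]

The Cavity node dominates the terminals [dorsal], [high], [back], [coronal], [anterior], [distributed], [strident].
Spreading Cavity from /x/ onto /ɲ/ replaces those values with /x/'s: [+dorsal], [+high], [+back], [−coronal]. Features outside Cavity ([voice], [spread glottis], [constricted glottis], …) stay as in /ɲ/.
Among the inventory, only /ŋ/ has exactly this specification, giving the surface form [oŋxə].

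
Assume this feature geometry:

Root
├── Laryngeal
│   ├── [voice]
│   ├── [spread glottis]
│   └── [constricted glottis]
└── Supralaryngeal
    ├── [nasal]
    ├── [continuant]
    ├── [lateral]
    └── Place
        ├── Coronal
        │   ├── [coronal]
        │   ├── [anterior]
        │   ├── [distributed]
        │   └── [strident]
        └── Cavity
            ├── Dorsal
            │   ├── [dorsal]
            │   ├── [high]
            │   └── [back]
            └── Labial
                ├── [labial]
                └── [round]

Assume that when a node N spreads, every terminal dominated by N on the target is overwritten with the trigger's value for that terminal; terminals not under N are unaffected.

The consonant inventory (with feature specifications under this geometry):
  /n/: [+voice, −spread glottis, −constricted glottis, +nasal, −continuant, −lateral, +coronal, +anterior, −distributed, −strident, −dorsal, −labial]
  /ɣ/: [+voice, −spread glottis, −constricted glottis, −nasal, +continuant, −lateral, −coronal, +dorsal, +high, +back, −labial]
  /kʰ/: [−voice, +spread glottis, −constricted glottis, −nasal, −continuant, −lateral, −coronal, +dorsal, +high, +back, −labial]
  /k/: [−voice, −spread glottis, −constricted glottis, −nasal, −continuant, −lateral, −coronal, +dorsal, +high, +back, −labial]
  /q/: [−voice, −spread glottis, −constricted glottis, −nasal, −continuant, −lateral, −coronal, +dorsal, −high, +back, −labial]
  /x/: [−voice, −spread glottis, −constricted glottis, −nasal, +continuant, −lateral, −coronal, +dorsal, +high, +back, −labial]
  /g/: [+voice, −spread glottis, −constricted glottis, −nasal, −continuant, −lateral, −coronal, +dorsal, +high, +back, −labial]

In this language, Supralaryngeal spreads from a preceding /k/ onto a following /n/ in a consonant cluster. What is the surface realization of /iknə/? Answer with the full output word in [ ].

Supralaryngeal immediately or transitively dominates [nasal], [continuant], [lateral], [coronal], [anterior], [distributed], [strident], [dorsal], [high], [back], [labial], [round].
Spreading Supralaryngeal from /k/ onto /n/ replaces those values with /k/'s: [−nasal], [−continuant], [−lateral], [−coronal], [+dorsal], [+high], [+back], [−labial]. Features outside Supralaryngeal ([voice], [spread glottis], [constricted glottis]) stay as in /n/.
Among the inventory, only /g/ has exactly this specification, giving the surface form [ikgə].

[ikgə]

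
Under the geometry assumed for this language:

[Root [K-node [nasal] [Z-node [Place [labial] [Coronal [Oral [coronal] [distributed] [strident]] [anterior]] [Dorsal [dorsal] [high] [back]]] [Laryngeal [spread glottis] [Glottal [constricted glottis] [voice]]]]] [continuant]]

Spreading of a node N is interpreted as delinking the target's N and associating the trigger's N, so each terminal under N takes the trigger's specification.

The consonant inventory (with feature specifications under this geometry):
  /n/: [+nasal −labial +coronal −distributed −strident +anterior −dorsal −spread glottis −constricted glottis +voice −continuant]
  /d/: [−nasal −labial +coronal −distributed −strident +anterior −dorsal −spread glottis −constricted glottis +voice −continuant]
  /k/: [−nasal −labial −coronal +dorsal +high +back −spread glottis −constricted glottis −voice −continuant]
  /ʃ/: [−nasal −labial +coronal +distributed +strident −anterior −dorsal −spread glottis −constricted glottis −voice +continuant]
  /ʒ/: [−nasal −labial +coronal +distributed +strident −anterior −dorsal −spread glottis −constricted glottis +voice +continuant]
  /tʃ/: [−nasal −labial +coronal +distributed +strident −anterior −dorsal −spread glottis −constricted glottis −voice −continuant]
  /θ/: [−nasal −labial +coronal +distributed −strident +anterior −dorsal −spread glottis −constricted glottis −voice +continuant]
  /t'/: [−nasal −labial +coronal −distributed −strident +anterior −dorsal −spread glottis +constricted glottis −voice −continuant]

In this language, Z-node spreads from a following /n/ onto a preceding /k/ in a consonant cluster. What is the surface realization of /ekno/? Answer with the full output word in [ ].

Z-node immediately or transitively dominates [labial], [coronal], [distributed], [strident], [anterior], [dorsal], [high], [back], [spread glottis], [constricted glottis], [voice].
The target acquires /n/'s values for everything under Z-node — [−labial], [+coronal], [−distributed], [−strident], [+anterior], [−dorsal], [−spread glottis], [−constricted glottis], [+voice] — while keeping its own [nasal], [continuant].
Among the inventory, only /d/ has exactly this specification, giving the surface form [edno].

[edno]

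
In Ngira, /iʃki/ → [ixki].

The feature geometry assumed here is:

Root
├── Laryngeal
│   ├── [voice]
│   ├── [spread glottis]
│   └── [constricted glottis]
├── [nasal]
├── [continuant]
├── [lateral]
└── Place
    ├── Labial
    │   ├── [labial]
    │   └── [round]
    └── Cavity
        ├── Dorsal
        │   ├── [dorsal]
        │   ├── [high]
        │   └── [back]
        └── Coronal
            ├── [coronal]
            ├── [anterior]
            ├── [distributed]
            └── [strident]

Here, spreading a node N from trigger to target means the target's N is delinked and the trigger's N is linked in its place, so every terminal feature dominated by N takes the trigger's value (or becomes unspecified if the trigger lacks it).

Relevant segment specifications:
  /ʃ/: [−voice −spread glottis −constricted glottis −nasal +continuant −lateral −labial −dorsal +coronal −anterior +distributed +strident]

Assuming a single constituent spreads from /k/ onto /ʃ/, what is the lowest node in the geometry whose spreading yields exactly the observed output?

Comparing /ʃ/ with its surface form [x], the features that change are [coronal], [anterior], [distributed], [strident], [dorsal], [high], [back].
These terminals are all dominated by Cavity, and no proper subconstituent of Cavity covers them all; Cavity is their lowest common ancestor.
If Cavity spreads, every terminal under it takes /k/'s value, producing [x] as observed.
[continuant], a feature on which the two segments disagree outside Cavity, is unchanged — nothing dominating it spread, and Cavity is the minimal sufficient constituent.

Cavity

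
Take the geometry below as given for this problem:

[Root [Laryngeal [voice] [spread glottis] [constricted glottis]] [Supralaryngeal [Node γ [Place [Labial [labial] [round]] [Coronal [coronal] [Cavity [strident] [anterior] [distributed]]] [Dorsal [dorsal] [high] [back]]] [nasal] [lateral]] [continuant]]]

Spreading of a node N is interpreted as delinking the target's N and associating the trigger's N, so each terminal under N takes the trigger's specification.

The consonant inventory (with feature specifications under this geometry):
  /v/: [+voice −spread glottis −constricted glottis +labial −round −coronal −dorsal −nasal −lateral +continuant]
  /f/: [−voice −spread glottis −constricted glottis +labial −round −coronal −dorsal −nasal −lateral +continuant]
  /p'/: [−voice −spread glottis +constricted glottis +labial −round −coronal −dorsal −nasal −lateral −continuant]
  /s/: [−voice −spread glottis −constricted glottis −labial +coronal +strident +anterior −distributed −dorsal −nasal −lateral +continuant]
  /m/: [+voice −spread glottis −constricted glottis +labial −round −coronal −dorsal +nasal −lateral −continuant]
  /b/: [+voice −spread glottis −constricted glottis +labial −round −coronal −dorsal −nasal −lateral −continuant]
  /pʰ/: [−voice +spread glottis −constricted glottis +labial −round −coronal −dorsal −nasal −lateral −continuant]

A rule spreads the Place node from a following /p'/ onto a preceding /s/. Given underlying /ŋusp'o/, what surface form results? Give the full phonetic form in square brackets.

[ŋufp'o]

Terminals under Place in this geometry: [labial], [round], [coronal], [strident], [anterior], [distributed], [dorsal], [high], [back].
After delinking /s/'s Place and linking /p'/'s, the affected terminals become [+labial], [−round], [−coronal], [−dorsal]; [voice], [spread glottis], [constricted glottis], … (outside Place) are retained from /s/.
The resulting bundle matches /f/ in the inventory; substituting it for /s/ gives [ŋufp'o].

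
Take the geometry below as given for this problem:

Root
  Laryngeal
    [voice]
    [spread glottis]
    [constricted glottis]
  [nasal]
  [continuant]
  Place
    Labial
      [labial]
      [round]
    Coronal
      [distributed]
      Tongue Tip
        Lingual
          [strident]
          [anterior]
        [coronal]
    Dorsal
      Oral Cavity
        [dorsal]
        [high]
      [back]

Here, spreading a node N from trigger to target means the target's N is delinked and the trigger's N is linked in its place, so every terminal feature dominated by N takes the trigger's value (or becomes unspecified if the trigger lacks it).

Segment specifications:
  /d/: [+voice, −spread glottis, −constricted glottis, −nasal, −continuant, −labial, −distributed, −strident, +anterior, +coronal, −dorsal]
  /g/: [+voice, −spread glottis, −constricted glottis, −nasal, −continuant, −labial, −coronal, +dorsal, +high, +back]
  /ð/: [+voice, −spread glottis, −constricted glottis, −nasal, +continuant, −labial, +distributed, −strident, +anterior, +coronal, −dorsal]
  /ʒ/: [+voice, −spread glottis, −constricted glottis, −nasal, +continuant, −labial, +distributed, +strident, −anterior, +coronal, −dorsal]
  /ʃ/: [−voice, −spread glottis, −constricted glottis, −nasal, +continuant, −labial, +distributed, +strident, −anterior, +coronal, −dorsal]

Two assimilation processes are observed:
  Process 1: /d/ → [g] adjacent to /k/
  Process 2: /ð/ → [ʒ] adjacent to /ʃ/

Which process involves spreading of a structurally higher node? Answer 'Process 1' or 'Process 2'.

Process 1 alters [coronal], [anterior], [distributed], [strident], [dorsal], [high], [back]; the lowest common ancestor is Place (depth 1 from Root).
Process 2 alters [anterior], [strident]; the lowest common ancestor is Lingual (depth 4 from Root).
Place is closer to Root than Lingual, so Process 1 spreads the higher node.

Process 1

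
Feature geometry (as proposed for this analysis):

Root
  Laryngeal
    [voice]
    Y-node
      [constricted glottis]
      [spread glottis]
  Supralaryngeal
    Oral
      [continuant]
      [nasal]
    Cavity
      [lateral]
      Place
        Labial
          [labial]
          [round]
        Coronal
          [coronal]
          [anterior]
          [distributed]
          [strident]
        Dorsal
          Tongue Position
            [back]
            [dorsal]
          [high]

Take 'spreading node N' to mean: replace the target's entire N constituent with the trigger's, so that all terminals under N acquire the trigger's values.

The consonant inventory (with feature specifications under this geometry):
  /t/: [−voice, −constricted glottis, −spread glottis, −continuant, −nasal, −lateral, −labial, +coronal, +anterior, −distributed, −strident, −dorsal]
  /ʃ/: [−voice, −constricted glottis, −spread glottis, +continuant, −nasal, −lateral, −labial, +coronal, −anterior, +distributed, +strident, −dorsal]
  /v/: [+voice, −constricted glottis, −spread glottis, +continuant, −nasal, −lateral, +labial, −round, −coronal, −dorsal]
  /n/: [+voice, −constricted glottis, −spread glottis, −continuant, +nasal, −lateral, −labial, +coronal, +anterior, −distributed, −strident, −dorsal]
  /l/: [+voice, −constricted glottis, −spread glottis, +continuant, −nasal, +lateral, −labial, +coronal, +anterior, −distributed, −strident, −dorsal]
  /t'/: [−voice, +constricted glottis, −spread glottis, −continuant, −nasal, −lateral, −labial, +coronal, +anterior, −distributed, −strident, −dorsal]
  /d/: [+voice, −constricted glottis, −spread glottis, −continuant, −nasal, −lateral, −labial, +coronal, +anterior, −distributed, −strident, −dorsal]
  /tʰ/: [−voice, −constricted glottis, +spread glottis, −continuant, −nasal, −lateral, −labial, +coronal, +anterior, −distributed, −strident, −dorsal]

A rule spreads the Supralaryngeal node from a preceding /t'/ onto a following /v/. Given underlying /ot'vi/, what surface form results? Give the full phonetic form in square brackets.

The Supralaryngeal node dominates the terminals [continuant], [nasal], [lateral], [labial], [round], [coronal], [anterior], [distributed], [strident], [back], [dorsal], [high].
After delinking /v/'s Supralaryngeal and linking /t'/'s, the affected terminals become [−continuant], [−nasal], [−lateral], [−labial], [+coronal], [+anterior], [−distributed], [−strident], [−dorsal]; [voice], [constricted glottis], [spread glottis] (outside Supralaryngeal) are retained from /v/.
This feature bundle is that of [d], so /ot'vi/ surfaces as [ot'di].

[ot'di]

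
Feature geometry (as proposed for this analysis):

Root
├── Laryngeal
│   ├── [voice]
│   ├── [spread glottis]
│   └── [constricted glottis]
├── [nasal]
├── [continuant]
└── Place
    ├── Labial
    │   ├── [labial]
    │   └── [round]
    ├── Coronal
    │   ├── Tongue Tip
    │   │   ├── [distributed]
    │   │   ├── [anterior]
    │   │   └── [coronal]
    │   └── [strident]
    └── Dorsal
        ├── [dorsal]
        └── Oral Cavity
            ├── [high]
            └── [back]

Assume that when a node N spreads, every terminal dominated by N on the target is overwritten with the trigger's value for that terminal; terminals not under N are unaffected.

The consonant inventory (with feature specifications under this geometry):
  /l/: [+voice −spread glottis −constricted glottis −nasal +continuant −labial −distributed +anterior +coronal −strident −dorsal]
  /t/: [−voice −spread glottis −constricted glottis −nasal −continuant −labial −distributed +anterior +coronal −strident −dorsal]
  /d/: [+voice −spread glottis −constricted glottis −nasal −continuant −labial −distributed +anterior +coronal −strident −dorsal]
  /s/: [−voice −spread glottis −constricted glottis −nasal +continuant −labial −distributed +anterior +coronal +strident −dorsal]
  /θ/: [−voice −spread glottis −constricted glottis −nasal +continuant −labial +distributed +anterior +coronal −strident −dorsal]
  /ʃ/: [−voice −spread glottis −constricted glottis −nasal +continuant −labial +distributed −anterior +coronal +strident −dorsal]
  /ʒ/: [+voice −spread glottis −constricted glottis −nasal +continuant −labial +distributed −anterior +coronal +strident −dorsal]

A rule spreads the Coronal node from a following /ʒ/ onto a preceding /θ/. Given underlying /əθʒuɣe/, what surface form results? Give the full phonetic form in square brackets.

Coronal immediately or transitively dominates [distributed], [anterior], [coronal], [strident].
Spreading Coronal from /ʒ/ onto /θ/ replaces those values with /ʒ/'s: [+distributed], [−anterior], [+coronal], [+strident]. Features outside Coronal ([voice], [spread glottis], [constricted glottis], …) stay as in /θ/.
Among the inventory, only /ʃ/ has exactly this specification, giving the surface form [əʃʒuɣe].

[əʃʒuɣe]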